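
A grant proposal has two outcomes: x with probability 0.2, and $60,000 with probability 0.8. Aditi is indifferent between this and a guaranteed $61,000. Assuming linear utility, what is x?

0.2·x + 0.8·60000 = 61000
0.2·x = 61000 − 48000 = 13000
x = 13000 / 0.2 = 65000

x = $65,000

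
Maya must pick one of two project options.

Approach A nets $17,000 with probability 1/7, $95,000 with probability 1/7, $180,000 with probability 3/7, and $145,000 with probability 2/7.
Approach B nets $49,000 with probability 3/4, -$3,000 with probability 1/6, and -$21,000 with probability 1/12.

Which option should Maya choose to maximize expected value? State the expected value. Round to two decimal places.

Approach A ($134,571.43)

Approach A = 1/7 × 17000 + 1/7 × 95000 + 3/7 × 180000 + 2/7 × 145000 = 2428.5714 + 13571.4286 + 77142.8571 + 41428.5714 = 134571.4286
Approach B = 3/4 × 49000 + 1/6 × (-3000) + 1/12 × (-21000) = 36750 − 500 − 1750 = 34500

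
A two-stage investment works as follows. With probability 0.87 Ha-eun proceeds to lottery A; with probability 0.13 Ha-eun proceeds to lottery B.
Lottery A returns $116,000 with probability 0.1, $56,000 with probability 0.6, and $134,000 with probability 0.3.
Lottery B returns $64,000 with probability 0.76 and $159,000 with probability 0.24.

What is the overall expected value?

$85,582

EV(A) = 0.1 × 116000 + 0.6 × 56000 + 0.3 × 134000 = 11600 + 33600 + 40200 = 85400
EV(B) = 0.76 × 64000 + 0.24 × 159000 = 48640 + 38160 = 86800
Overall = 0.87 × 85400 + 0.13 × 86800 = 74298 + 11284 = 85582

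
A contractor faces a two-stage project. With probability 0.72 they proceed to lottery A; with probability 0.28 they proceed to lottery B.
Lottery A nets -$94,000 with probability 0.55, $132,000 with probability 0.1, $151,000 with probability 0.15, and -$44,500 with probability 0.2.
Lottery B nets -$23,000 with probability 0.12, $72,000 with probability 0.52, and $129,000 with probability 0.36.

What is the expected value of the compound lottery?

$4,893.60

EV(A) = 0.55 × (-94000) + 0.1 × 132000 + 0.15 × 151000 + 0.2 × (-44500) = -51700 + 13200 + 22650 − 8900 = -24750
EV(B) = 0.12 × (-23000) + 0.52 × 72000 + 0.36 × 129000 = -2760 + 37440 + 46440 = 81120
Overall = 0.72 × (-24750) + 0.28 × 81120 = -17820 + 22713.6 = 4893.6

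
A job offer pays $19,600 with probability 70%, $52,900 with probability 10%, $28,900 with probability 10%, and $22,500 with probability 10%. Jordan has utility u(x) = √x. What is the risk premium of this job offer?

E[u] = 0.7·√19600 + 0.1·√52900 + 0.1·√28900 + 0.1·√22500 = 0.7·140 + 0.1·230 + 0.1·170 + 0.1·150 = 153
CE = (153)² = 23409
Risk premium = EV − CE = 24150 − 23409 = 741

$741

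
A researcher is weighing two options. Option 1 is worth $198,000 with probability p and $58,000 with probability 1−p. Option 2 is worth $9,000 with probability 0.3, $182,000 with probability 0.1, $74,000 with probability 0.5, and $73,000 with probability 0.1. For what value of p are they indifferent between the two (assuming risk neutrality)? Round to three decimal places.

p = 0.051

EV(Option 2) = 0.3 × 9000 + 0.1 × 182000 + 0.5 × 74000 + 0.1 × 73000 = 2700 + 18200 + 37000 + 7300 = 65200
p·198000 + (1−p)·58000 = 65200
140000p + 58000 = 65200
p = (65200 − 58000) / 140000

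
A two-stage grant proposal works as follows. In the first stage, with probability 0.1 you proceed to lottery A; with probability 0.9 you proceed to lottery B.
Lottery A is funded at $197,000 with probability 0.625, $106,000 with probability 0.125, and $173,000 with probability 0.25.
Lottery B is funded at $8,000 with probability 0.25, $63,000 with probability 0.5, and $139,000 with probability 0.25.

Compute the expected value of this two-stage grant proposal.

$79,387.50

EV(A) = 0.625 × 197000 + 0.125 × 106000 + 0.25 × 173000 = 123125 + 13250 + 43250 = 179625
EV(B) = 0.25 × 8000 + 0.5 × 63000 + 0.25 × 139000 = 2000 + 31500 + 34750 = 68250
Overall = 0.1 × 179625 + 0.9 × 68250 = 17962.5 + 61425 = 79387.5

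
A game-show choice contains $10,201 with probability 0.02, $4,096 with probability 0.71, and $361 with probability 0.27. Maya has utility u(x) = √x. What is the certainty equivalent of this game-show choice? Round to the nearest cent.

$2,765.71

E[u] = 0.02·√10201 + 0.71·√4096 + 0.27·√361 = 0.02·101 + 0.71·64 + 0.27·19 = 52.59
CE = (52.59)² = 2765.7081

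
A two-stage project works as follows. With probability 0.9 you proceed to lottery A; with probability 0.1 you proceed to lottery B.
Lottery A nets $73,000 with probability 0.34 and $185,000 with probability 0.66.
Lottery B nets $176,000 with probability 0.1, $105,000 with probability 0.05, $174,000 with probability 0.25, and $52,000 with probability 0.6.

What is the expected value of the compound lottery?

$141,983

EV(A) = 0.34 × 73000 + 0.66 × 185000 = 24820 + 122100 = 146920
EV(B) = 0.1 × 176000 + 0.05 × 105000 + 0.25 × 174000 + 0.6 × 52000 = 17600 + 5250 + 43500 + 31200 = 97550
Overall = 0.9 × 146920 + 0.1 × 97550 = 132228 + 9755 = 141983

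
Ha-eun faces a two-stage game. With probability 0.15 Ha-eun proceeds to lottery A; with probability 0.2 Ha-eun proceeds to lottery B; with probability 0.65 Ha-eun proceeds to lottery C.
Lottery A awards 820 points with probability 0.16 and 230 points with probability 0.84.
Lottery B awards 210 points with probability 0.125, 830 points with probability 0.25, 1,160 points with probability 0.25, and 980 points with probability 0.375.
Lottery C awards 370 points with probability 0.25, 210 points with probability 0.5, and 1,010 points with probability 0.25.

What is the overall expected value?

EV(A) = 0.16 × 820 + 0.84 × 230 = 131.2 + 193.2 = 324.4
EV(B) = 0.125 × 210 + 0.25 × 830 + 0.25 × 1160 + 0.375 × 980 = 26.25 + 207.5 + 290 + 367.5 = 891.25
EV(C) = 0.25 × 370 + 0.5 × 210 + 0.25 × 1010 = 92.5 + 105 + 252.5 = 450
Overall = 0.15 × 324.4 + 0.2 × 891.25 + 0.65 × 450 = 48.66 + 178.25 + 292.5 = 519.41

519.41 points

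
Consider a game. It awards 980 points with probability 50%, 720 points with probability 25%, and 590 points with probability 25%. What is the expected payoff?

817.5 points

EV = 0.5 × 980 + 0.25 × 720 + 0.25 × 590 = 490 + 180 + 147.5 = 817.5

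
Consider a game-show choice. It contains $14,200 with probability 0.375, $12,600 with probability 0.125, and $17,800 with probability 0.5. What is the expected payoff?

$15,800

EV = 0.375 × 14200 + 0.125 × 12600 + 0.5 × 17800 = 5325 + 1575 + 8900 = 15800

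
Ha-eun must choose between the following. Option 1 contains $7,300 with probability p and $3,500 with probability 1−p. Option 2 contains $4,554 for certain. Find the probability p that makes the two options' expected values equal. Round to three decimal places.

p = 0.277

p·7300 + (1−p)·3500 = 4554
3800p + 3500 = 4554
p = (4554 − 3500) / 3800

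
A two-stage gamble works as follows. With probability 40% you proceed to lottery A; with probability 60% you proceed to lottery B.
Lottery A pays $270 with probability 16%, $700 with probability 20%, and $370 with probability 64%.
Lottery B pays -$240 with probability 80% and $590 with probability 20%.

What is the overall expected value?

EV(A) = 0.16 × 270 + 0.2 × 700 + 0.64 × 370 = 43.2 + 140 + 236.8 = 420
EV(B) = 0.8 × (-240) + 0.2 × 590 = -192 + 118 = -74
Overall = 0.4 × 420 + 0.6 × (-74) = 168 − 44.4 = 123.6

$123.60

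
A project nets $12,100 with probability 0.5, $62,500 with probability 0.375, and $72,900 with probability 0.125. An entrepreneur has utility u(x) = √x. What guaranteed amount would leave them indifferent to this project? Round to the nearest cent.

$33,306.25

E[u] = 0.5·√12100 + 0.375·√62500 + 0.125·√72900 = 0.5·110 + 0.375·250 + 0.125·270 = 182.5
CE = (182.5)² = 33306.25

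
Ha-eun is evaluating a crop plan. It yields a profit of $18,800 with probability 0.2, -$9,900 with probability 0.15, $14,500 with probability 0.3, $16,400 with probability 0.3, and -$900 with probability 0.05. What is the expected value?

$11,500

EV = 0.2 × 18800 + 0.15 × (-9900) + 0.3 × 14500 + 0.3 × 16400 + 0.05 × (-900) = 3760 − 1485 + 4350 + 4920 − 45 = 11500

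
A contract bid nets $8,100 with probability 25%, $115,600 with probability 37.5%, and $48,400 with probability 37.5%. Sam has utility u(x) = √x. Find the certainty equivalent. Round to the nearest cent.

$54,056.25

E[u] = 0.25·√8100 + 0.375·√115600 + 0.375·√48400 = 0.25·90 + 0.375·340 + 0.375·220 = 232.5
CE = (232.5)² = 54056.25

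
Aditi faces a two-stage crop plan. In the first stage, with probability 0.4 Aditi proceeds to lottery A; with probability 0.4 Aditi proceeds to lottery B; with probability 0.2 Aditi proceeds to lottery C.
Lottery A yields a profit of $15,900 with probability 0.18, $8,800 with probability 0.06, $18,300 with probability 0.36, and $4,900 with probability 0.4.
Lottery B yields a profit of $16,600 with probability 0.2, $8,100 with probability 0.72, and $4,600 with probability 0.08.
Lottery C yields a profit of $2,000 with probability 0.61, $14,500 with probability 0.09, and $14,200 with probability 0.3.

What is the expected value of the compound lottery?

$9,940.20

EV(A) = 0.18 × 15900 + 0.06 × 8800 + 0.36 × 18300 + 0.4 × 4900 = 2862 + 528 + 6588 + 1960 = 11938
EV(B) = 0.2 × 16600 + 0.72 × 8100 + 0.08 × 4600 = 3320 + 5832 + 368 = 9520
EV(C) = 0.61 × 2000 + 0.09 × 14500 + 0.3 × 14200 = 1220 + 1305 + 4260 = 6785
Overall = 0.4 × 11938 + 0.4 × 9520 + 0.2 × 6785 = 4775.2 + 3808 + 1357 = 9940.2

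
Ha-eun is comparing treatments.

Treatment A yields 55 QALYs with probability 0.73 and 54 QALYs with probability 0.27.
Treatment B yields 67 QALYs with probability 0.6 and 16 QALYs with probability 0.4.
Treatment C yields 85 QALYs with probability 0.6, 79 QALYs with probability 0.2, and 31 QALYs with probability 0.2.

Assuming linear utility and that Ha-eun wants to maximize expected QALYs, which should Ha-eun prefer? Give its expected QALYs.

Treatment A = 0.73 × 55 + 0.27 × 54 = 40.15 + 14.58 = 54.73
Treatment B = 0.6 × 67 + 0.4 × 16 = 40.2 + 6.4 = 46.6
Treatment C = 0.6 × 85 + 0.2 × 79 + 0.2 × 31 = 51 + 15.8 + 6.2 = 73

Treatment C (73 QALYs)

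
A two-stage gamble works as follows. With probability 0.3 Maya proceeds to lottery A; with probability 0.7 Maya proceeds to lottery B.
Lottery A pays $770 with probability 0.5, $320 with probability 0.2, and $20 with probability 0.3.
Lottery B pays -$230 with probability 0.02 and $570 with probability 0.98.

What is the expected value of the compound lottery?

EV(A) = 0.5 × 770 + 0.2 × 320 + 0.3 × 20 = 385 + 64 + 6 = 455
EV(B) = 0.02 × (-230) + 0.98 × 570 = -4.6 + 558.6 = 554
Overall = 0.3 × 455 + 0.7 × 554 = 136.5 + 387.8 = 524.3

$524.30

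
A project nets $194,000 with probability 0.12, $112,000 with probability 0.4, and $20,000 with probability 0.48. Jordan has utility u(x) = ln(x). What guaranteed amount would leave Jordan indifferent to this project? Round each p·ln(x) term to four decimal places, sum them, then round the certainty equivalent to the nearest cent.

E[u] = 0.12·ln(194000) + 0.4·ln(112000) + 0.48·ln(20000) = 1.4611 + 4.6505 + 4.7537 = 10.8653
CE = e^10.8653 ≈ 52328.69

$52,328.69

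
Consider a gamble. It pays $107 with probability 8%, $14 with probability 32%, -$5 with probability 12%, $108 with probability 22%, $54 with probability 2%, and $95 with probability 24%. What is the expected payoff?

$60.08

EV = 0.08 × 107 + 0.32 × 14 + 0.12 × (-5) + 0.22 × 108 + 0.02 × 54 + 0.24 × 95 = 8.56 + 4.48 − 0.6 + 23.76 + 1.08 + 22.8 = 60.08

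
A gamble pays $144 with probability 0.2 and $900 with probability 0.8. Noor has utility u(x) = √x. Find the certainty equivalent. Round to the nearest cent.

E[u] = 0.2·√144 + 0.8·√900 = 0.2·12 + 0.8·30 = 26.4
CE = (26.4)² = 696.96

$696.96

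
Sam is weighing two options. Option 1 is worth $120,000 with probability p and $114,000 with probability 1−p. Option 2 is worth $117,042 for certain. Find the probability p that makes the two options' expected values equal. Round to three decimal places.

p·120000 + (1−p)·114000 = 117042
6000p + 114000 = 117042
p = (117042 − 114000) / 6000

p = 0.507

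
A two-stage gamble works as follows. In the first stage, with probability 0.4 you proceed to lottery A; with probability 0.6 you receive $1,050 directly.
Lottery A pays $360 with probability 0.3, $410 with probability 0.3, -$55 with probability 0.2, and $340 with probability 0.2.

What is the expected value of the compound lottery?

$745.20

EV(A) = 0.3 × 360 + 0.3 × 410 + 0.2 × (-55) + 0.2 × 340 = 108 + 123 − 11 + 68 = 288
Branch B: 1050 (certain)
Overall = 0.4 × 288 + 0.6 × 1050 = 115.2 + 630 = 745.2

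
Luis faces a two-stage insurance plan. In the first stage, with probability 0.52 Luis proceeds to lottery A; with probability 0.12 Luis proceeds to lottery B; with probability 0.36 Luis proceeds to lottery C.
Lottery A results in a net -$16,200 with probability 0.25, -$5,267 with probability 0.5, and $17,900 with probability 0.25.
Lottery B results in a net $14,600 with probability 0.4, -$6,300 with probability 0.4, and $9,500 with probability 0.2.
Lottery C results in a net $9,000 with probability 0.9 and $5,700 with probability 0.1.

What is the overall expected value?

EV(A) = 0.25 × (-16200) + 0.5 × (-5267) + 0.25 × 17900 = -4050 − 2633.5 + 4475 = -2208.5
EV(B) = 0.4 × 14600 + 0.4 × (-6300) + 0.2 × 9500 = 5840 − 2520 + 1900 = 5220
EV(C) = 0.9 × 9000 + 0.1 × 5700 = 8100 + 570 = 8670
Overall = 0.52 × (-2208.5) + 0.12 × 5220 + 0.36 × 8670 = -1148.42 + 626.4 + 3121.2 = 2599.18

$2,599.18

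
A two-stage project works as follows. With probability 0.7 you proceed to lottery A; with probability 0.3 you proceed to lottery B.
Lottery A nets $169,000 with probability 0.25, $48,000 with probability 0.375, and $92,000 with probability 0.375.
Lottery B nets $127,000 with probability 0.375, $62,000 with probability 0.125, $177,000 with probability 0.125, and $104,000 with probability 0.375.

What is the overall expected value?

EV(A) = 0.25 × 169000 + 0.375 × 48000 + 0.375 × 92000 = 42250 + 18000 + 34500 = 94750
EV(B) = 0.375 × 127000 + 0.125 × 62000 + 0.125 × 177000 + 0.375 × 104000 = 47625 + 7750 + 22125 + 39000 = 116500
Overall = 0.7 × 94750 + 0.3 × 116500 = 66325 + 34950 = 101275

$101,275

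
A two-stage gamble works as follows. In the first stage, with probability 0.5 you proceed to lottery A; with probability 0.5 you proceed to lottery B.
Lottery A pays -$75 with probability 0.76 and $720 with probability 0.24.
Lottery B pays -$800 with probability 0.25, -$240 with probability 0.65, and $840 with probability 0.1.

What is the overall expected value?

EV(A) = 0.76 × (-75) + 0.24 × 720 = -57 + 172.8 = 115.8
EV(B) = 0.25 × (-800) + 0.65 × (-240) + 0.1 × 840 = -200 − 156 + 84 = -272
Overall = 0.5 × 115.8 + 0.5 × (-272) = 57.9 − 136 = -78.1

-$78.10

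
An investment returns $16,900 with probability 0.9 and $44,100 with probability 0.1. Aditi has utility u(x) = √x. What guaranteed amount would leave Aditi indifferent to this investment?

$19,044

E[u] = 0.9·√16900 + 0.1·√44100 = 0.9·130 + 0.1·210 = 138
CE = (138)² = 19044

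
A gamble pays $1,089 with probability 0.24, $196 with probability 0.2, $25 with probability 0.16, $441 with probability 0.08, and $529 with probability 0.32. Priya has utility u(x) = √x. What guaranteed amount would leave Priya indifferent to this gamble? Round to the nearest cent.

E[u] = 0.24·√1089 + 0.2·√196 + 0.16·√25 + 0.08·√441 + 0.32·√529 = 0.24·33 + 0.2·14 + 0.16·5 + 0.08·21 + 0.32·23 = 20.56
CE = (20.56)² = 422.7136

$422.71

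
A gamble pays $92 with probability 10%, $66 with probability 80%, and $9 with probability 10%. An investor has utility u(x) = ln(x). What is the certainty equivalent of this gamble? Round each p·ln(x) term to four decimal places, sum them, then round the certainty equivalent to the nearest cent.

E[u] = 0.1·ln(92) + 0.8·ln(66) + 0.1·ln(9) = 0.4522 + 3.3517 + 0.2197 = 4.0236
CE = e^4.0236 ≈ 55.90

$55.90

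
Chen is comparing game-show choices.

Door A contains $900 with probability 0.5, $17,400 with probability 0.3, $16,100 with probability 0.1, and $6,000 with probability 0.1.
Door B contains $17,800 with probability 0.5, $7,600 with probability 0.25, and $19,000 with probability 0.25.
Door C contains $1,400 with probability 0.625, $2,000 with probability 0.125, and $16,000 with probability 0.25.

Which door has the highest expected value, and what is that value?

Door A = 0.5 × 900 + 0.3 × 17400 + 0.1 × 16100 + 0.1 × 6000 = 450 + 5220 + 1610 + 600 = 7880
Door B = 0.5 × 17800 + 0.25 × 7600 + 0.25 × 19000 = 8900 + 1900 + 4750 = 15550
Door C = 0.625 × 1400 + 0.125 × 2000 + 0.25 × 16000 = 875 + 250 + 4000 = 5125

Door B ($15,550)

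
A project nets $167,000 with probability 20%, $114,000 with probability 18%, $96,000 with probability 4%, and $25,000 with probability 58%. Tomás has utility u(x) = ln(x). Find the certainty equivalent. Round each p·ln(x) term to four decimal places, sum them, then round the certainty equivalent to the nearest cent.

E[u] = 0.2·ln(167000) + 0.18·ln(114000) + 0.04·ln(96000) + 0.58·ln(25000) = 2.4051 + 2.0959 + 0.4589 + 5.8734 = 10.8333
CE = e^10.8333 ≈ 50680.68

$50,680.68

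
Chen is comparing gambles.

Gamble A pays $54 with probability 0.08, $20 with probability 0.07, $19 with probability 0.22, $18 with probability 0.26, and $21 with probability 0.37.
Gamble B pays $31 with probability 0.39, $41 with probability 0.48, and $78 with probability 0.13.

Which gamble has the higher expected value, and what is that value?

Gamble A = 0.08 × 54 + 0.07 × 20 + 0.22 × 19 + 0.26 × 18 + 0.37 × 21 = 4.32 + 1.4 + 4.18 + 4.68 + 7.77 = 22.35
Gamble B = 0.39 × 31 + 0.48 × 41 + 0.13 × 78 = 12.09 + 19.68 + 10.14 = 41.91

Gamble B ($41.91)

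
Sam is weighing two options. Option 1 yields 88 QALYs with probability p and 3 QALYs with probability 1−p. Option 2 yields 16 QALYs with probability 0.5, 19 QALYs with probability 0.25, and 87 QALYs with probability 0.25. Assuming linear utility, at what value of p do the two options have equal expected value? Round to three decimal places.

EV(Option 2) = 0.5 × 16 + 0.25 × 19 + 0.25 × 87 = 8 + 4.75 + 21.75 = 34.5
p·88 + (1−p)·3 = 34.5
85p + 3 = 34.5
p = (34.5 − 3) / 85

p = 0.371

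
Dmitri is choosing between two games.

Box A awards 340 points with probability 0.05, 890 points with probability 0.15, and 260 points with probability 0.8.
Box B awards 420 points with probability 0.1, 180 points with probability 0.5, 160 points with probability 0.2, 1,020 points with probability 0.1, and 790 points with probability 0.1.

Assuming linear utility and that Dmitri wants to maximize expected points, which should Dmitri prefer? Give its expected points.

Box A (358.5 points)

Box A = 0.05 × 340 + 0.15 × 890 + 0.8 × 260 = 17 + 133.5 + 208 = 358.5
Box B = 0.1 × 420 + 0.5 × 180 + 0.2 × 160 + 0.1 × 1020 + 0.1 × 790 = 42 + 90 + 32 + 102 + 79 = 345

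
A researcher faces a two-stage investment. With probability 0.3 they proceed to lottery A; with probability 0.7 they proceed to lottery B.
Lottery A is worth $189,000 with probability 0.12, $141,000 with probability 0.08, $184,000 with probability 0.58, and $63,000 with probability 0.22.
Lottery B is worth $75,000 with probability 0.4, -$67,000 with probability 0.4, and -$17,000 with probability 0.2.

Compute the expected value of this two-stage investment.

$46,222

EV(A) = 0.12 × 189000 + 0.08 × 141000 + 0.58 × 184000 + 0.22 × 63000 = 22680 + 11280 + 106720 + 13860 = 154540
EV(B) = 0.4 × 75000 + 0.4 × (-67000) + 0.2 × (-17000) = 30000 − 26800 − 3400 = -200
Overall = 0.3 × 154540 + 0.7 × (-200) = 46362 − 140 = 46222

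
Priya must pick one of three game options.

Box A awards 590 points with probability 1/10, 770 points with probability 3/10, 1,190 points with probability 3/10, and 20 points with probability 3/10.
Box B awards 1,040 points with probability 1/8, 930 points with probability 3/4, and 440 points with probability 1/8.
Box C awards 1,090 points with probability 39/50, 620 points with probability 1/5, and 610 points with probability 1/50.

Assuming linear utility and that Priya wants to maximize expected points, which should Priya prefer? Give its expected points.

Box A = 1/10 × 590 + 3/10 × 770 + 3/10 × 1190 + 3/10 × 20 = 59 + 231 + 357 + 6 = 653
Box B = 1/8 × 1040 + 3/4 × 930 + 1/8 × 440 = 130 + 697.5 + 55 = 882.5
Box C = 39/50 × 1090 + 1/5 × 620 + 1/50 × 610 = 850.2 + 124 + 12.2 = 986.4

Box C (986.4 points)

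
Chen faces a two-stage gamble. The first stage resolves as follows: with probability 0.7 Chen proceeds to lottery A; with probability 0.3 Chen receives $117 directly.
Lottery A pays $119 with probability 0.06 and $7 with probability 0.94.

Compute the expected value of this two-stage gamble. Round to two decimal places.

$44.70

EV(A) = 0.06 × 119 + 0.94 × 7 = 7.14 + 6.58 = 13.72
Branch B: 117 (certain)
Overall = 0.7 × 13.72 + 0.3 × 117 = 9.604 + 35.1 = 44.704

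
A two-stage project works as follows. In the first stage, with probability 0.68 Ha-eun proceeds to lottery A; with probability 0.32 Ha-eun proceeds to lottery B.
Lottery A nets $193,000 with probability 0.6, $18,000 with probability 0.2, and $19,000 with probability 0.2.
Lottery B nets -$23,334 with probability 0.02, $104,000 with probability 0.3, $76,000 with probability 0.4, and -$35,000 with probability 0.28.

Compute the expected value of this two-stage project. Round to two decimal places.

$100,202.66

EV(A) = 0.6 × 193000 + 0.2 × 18000 + 0.2 × 19000 = 115800 + 3600 + 3800 = 123200
EV(B) = 0.02 × (-23334) + 0.3 × 104000 + 0.4 × 76000 + 0.28 × (-35000) = -466.68 + 31200 + 30400 − 9800 = 51333.32
Overall = 0.68 × 123200 + 0.32 × 51333.32 = 83776 + 16426.6624 = 100202.6624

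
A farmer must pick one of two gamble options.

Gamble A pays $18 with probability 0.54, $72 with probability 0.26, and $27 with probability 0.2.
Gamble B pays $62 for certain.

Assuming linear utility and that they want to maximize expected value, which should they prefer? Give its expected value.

Gamble A = 0.54 × 18 + 0.26 × 72 + 0.2 × 27 = 9.72 + 18.72 + 5.4 = 33.84
Gamble B: 62 (certain)

Gamble B ($62)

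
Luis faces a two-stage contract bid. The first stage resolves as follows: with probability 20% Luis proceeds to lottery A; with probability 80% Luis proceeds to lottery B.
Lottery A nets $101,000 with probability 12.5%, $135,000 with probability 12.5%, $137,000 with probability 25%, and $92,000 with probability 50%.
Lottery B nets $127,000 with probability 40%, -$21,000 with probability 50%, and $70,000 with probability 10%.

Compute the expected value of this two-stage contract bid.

EV(A) = 0.125 × 101000 + 0.125 × 135000 + 0.25 × 137000 + 0.5 × 92000 = 12625 + 16875 + 34250 + 46000 = 109750
EV(B) = 0.4 × 127000 + 0.5 × (-21000) + 0.1 × 70000 = 50800 − 10500 + 7000 = 47300
Overall = 0.2 × 109750 + 0.8 × 47300 = 21950 + 37840 = 59790

$59,790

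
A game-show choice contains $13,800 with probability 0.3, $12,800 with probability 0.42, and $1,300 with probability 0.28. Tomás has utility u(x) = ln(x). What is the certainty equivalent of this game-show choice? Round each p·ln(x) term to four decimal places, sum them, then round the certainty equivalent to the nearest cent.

E[u] = 0.3·ln(13800) + 0.42·ln(12800) + 0.28·ln(1300) = 2.8597 + 3.9720 + 2.0076 = 8.8393
CE = e^8.8393 ≈ 6900.16

$6,900.16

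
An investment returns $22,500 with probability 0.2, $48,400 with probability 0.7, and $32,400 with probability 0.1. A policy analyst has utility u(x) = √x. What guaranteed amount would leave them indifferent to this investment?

E[u] = 0.2·√22500 + 0.7·√48400 + 0.1·√32400 = 0.2·150 + 0.7·220 + 0.1·180 = 202
CE = (202)² = 40804

$40,804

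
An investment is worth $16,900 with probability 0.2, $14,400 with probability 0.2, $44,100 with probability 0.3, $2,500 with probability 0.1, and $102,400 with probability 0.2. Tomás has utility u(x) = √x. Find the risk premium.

$7,096

E[u] = 0.2·√16900 + 0.2·√14400 + 0.3·√44100 + 0.1·√2500 + 0.2·√102400 = 0.2·130 + 0.2·120 + 0.3·210 + 0.1·50 + 0.2·320 = 182
CE = (182)² = 33124
Risk premium = EV − CE = 40220 − 33124 = 7096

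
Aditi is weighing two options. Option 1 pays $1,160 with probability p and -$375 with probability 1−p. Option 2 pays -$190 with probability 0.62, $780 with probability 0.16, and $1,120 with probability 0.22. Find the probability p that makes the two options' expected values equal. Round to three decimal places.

p = 0.409

EV(Option 2) = 0.62 × (-190) + 0.16 × 780 + 0.22 × 1120 = -117.8 + 124.8 + 246.4 = 253.4
p·1160 + (1−p)·(-375) = 253.4
1535p − 375 = 253.4
p = (253.4 + 375) / 1535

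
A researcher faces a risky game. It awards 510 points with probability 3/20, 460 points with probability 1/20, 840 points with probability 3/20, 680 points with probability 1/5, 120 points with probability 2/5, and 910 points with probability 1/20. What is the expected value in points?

EV = 3/20 × 510 + 1/20 × 460 + 3/20 × 840 + 1/5 × 680 + 2/5 × 120 + 1/20 × 910 = 76.5 + 23 + 126 + 136 + 48 + 45.5 = 455

455 points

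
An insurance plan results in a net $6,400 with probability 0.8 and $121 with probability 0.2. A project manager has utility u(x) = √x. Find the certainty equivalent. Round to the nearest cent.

E[u] = 0.8·√6400 + 0.2·√121 = 0.8·80 + 0.2·11 = 66.2
CE = (66.2)² = 4382.44

$4,382.44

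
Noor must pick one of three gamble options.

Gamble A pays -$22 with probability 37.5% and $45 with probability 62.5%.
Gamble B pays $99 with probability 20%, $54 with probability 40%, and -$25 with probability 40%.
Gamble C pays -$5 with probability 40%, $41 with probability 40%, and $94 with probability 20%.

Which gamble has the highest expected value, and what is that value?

Gamble C ($33.20)

Gamble A = 0.375 × (-22) + 0.625 × 45 = -8.25 + 28.125 = 19.875
Gamble B = 0.2 × 99 + 0.4 × 54 + 0.4 × (-25) = 19.8 + 21.6 − 10 = 31.4
Gamble C = 0.4 × (-5) + 0.4 × 41 + 0.2 × 94 = -2 + 16.4 + 18.8 = 33.2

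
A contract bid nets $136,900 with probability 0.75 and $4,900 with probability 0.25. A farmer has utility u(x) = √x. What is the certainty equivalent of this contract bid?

E[u] = 0.75·√136900 + 0.25·√4900 = 0.75·370 + 0.25·70 = 295
CE = (295)² = 87025

$87,025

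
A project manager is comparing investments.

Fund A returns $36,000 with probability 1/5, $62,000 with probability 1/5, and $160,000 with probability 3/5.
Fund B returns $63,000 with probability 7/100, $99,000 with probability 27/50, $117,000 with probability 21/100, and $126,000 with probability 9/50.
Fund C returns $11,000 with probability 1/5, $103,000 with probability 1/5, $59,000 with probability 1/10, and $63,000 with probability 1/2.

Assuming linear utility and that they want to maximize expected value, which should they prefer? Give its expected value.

Fund A = 1/5 × 36000 + 1/5 × 62000 + 3/5 × 160000 = 7200 + 12400 + 96000 = 115600
Fund B = 7/100 × 63000 + 27/50 × 99000 + 21/100 × 117000 + 9/50 × 126000 = 4410 + 53460 + 24570 + 22680 = 105120
Fund C = 1/5 × 11000 + 1/5 × 103000 + 1/10 × 59000 + 1/2 × 63000 = 2200 + 20600 + 5900 + 31500 = 60200

Fund A ($115,600)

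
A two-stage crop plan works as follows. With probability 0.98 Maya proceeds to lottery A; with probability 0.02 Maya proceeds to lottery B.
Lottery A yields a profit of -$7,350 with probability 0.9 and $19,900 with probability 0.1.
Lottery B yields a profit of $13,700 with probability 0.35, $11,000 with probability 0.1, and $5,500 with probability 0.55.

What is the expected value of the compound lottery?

-$4,354.10

EV(A) = 0.9 × (-7350) + 0.1 × 19900 = -6615 + 1990 = -4625
EV(B) = 0.35 × 13700 + 0.1 × 11000 + 0.55 × 5500 = 4795 + 1100 + 3025 = 8920
Overall = 0.98 × (-4625) + 0.02 × 8920 = -4532.5 + 178.4 = -4354.1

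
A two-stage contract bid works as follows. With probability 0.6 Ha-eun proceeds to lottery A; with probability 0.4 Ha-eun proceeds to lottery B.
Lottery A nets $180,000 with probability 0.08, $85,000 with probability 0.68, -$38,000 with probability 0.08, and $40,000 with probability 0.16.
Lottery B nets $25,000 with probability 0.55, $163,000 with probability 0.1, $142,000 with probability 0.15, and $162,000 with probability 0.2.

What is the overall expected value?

EV(A) = 0.08 × 180000 + 0.68 × 85000 + 0.08 × (-38000) + 0.16 × 40000 = 14400 + 57800 − 3040 + 6400 = 75560
EV(B) = 0.55 × 25000 + 0.1 × 163000 + 0.15 × 142000 + 0.2 × 162000 = 13750 + 16300 + 21300 + 32400 = 83750
Overall = 0.6 × 75560 + 0.4 × 83750 = 45336 + 33500 = 78836

$78,836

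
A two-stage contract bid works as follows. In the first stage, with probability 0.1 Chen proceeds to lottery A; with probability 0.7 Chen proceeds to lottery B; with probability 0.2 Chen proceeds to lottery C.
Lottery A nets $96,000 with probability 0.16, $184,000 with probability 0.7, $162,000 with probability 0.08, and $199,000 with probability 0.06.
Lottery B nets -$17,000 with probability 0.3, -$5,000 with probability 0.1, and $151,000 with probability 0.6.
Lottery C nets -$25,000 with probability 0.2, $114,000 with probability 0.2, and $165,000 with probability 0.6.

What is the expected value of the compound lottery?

$99,766

EV(A) = 0.16 × 96000 + 0.7 × 184000 + 0.08 × 162000 + 0.06 × 199000 = 15360 + 128800 + 12960 + 11940 = 169060
EV(B) = 0.3 × (-17000) + 0.1 × (-5000) + 0.6 × 151000 = -5100 − 500 + 90600 = 85000
EV(C) = 0.2 × (-25000) + 0.2 × 114000 + 0.6 × 165000 = -5000 + 22800 + 99000 = 116800
Overall = 0.1 × 169060 + 0.7 × 85000 + 0.2 × 116800 = 16906 + 59500 + 23360 = 99766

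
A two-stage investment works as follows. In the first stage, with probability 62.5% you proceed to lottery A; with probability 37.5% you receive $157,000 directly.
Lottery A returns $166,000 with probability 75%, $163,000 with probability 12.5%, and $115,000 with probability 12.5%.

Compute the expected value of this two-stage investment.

EV(A) = 0.75 × 166000 + 0.125 × 163000 + 0.125 × 115000 = 124500 + 20375 + 14375 = 159250
Branch B: 157000 (certain)
Overall = 0.625 × 159250 + 0.375 × 157000 = 99531.25 + 58875 = 158406.25

$158,406.25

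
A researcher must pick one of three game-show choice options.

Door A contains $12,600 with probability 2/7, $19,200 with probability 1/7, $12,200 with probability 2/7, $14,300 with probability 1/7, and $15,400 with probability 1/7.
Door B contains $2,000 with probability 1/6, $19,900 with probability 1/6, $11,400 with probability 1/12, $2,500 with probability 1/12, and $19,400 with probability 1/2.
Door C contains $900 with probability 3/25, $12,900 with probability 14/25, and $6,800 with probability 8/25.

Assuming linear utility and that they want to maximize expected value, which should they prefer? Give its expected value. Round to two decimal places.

Door B ($14,508.33)

Door A = 2/7 × 12600 + 1/7 × 19200 + 2/7 × 12200 + 1/7 × 14300 + 1/7 × 15400 = 3600 + 2742.8571 + 3485.7143 + 2042.8571 + 2200 = 14071.4286
Door B = 1/6 × 2000 + 1/6 × 19900 + 1/12 × 11400 + 1/12 × 2500 + 1/2 × 19400 = 333.3333 + 3316.6667 + 950 + 208.3333 + 9700 = 14508.3333
Door C = 3/25 × 900 + 14/25 × 12900 + 8/25 × 6800 = 108 + 7224 + 2176 = 9508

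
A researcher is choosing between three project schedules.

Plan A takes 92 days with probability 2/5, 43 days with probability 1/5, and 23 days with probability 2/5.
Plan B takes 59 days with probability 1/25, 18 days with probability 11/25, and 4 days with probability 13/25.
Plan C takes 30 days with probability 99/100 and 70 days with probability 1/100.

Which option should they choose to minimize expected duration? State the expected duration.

Plan B (12.36 days)

Plan A = 2/5 × 92 + 1/5 × 43 + 2/5 × 23 = 36.8 + 8.6 + 9.2 = 54.6
Plan B = 1/25 × 59 + 11/25 × 18 + 13/25 × 4 = 2.36 + 7.92 + 2.08 = 12.36
Plan C = 99/100 × 30 + 1/100 × 70 = 29.7 + 0.7 = 30.4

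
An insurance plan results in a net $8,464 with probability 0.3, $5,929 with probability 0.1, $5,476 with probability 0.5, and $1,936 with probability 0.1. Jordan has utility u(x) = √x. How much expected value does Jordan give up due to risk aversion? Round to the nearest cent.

E[u] = 0.3·√8464 + 0.1·√5929 + 0.5·√5476 + 0.1·√1936 = 0.3·92 + 0.1·77 + 0.5·74 + 0.1·44 = 76.7
CE = (76.7)² = 5882.89
Risk premium = EV − CE = 6063.7 − 5882.89 = 180.81

$180.81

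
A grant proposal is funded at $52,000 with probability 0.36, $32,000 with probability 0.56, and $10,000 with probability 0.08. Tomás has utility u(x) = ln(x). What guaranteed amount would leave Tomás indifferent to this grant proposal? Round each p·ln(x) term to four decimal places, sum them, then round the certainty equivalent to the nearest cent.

$34,724.47

E[u] = 0.36·ln(52000) + 0.56·ln(32000) + 0.08·ln(10000) = 3.9092 + 5.8092 + 0.7368 = 10.4552
CE = e^10.4552 ≈ 34724.47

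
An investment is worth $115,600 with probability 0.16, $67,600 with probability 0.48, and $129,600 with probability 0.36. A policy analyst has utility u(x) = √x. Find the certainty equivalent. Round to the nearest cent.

E[u] = 0.16·√115600 + 0.48·√67600 + 0.36·√129600 = 0.16·340 + 0.48·260 + 0.36·360 = 308.8
CE = (308.8)² = 95357.44

$95,357.44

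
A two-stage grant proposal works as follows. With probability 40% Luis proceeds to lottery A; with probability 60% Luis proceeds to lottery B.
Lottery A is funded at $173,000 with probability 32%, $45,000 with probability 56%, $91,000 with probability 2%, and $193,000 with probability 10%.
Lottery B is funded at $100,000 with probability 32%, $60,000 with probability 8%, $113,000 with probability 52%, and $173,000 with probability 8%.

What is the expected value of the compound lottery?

EV(A) = 0.32 × 173000 + 0.56 × 45000 + 0.02 × 91000 + 0.1 × 193000 = 55360 + 25200 + 1820 + 19300 = 101680
EV(B) = 0.32 × 100000 + 0.08 × 60000 + 0.52 × 113000 + 0.08 × 173000 = 32000 + 4800 + 58760 + 13840 = 109400
Overall = 0.4 × 101680 + 0.6 × 109400 = 40672 + 65640 = 106312

$106,312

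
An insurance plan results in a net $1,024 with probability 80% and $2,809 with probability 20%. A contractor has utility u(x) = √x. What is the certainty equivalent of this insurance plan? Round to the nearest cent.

$1,310.44

E[u] = 0.8·√1024 + 0.2·√2809 = 0.8·32 + 0.2·53 = 36.2
CE = (36.2)² = 1310.44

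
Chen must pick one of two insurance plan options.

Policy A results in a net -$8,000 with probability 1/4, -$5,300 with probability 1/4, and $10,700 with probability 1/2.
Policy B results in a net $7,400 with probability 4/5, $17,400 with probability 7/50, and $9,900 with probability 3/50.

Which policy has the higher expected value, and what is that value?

Policy B ($8,950)

Policy A = 1/4 × (-8000) + 1/4 × (-5300) + 1/2 × 10700 = -2000 − 1325 + 5350 = 2025
Policy B = 4/5 × 7400 + 7/50 × 17400 + 3/50 × 9900 = 5920 + 2436 + 594 = 8950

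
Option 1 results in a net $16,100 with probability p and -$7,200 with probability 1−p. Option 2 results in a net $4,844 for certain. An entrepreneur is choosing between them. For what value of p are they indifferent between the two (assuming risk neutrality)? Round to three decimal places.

p·16100 + (1−p)·(-7200) = 4844
23300p − 7200 = 4844
p = (4844 + 7200) / 23300

p = 0.517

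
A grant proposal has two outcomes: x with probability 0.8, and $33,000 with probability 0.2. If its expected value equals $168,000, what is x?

0.8·x + 0.2·33000 = 168000
0.8·x = 168000 − 6600 = 161400
x = 161400 / 0.8 = 201750

x = $201,750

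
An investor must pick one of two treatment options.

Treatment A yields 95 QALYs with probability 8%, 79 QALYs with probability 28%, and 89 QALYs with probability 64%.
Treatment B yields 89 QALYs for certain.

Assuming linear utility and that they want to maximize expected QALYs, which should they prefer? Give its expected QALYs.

Treatment B (89 QALYs)

Treatment A = 0.08 × 95 + 0.28 × 79 + 0.64 × 89 = 7.6 + 22.12 + 56.96 = 86.68
Treatment B: 89 (certain)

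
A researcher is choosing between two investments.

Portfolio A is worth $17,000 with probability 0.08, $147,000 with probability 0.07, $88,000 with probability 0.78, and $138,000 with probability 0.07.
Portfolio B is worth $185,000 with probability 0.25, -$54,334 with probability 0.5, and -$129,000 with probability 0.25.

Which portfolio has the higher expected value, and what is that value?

Portfolio A ($89,950)

Portfolio A = 0.08 × 17000 + 0.07 × 147000 + 0.78 × 88000 + 0.07 × 138000 = 1360 + 10290 + 68640 + 9660 = 89950
Portfolio B = 0.25 × 185000 + 0.5 × (-54334) + 0.25 × (-129000) = 46250 − 27167 − 32250 = -13167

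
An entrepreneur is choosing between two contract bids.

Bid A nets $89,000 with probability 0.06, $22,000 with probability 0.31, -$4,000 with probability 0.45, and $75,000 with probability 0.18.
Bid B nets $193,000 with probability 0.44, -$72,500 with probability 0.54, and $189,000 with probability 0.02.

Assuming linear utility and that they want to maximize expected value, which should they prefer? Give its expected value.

Bid B ($49,550)

Bid A = 0.06 × 89000 + 0.31 × 22000 + 0.45 × (-4000) + 0.18 × 75000 = 5340 + 6820 − 1800 + 13500 = 23860
Bid B = 0.44 × 193000 + 0.54 × (-72500) + 0.02 × 189000 = 84920 − 39150 + 3780 = 49550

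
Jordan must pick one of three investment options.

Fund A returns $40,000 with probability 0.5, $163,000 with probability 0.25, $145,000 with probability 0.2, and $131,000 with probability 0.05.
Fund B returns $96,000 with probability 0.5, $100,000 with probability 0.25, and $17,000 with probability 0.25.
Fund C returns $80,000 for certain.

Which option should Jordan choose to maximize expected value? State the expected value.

Fund A ($96,300)

Fund A = 0.5 × 40000 + 0.25 × 163000 + 0.2 × 145000 + 0.05 × 131000 = 20000 + 40750 + 29000 + 6550 = 96300
Fund B = 0.5 × 96000 + 0.25 × 100000 + 0.25 × 17000 = 48000 + 25000 + 4250 = 77250
Fund C: 80000 (certain)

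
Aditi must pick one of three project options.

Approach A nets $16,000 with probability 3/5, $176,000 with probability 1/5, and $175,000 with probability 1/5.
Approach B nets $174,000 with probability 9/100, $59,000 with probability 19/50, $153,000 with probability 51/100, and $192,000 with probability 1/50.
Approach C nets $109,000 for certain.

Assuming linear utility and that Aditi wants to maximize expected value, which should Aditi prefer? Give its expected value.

Approach A = 3/5 × 16000 + 1/5 × 176000 + 1/5 × 175000 = 9600 + 35200 + 35000 = 79800
Approach B = 9/100 × 174000 + 19/50 × 59000 + 51/100 × 153000 + 1/50 × 192000 = 15660 + 22420 + 78030 + 3840 = 119950
Approach C: 109000 (certain)

Approach B ($119,950)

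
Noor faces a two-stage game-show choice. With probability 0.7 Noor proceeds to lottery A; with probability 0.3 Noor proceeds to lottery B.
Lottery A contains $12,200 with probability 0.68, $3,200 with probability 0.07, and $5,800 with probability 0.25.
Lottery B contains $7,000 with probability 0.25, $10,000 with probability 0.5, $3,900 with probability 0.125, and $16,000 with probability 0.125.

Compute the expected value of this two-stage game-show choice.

$9,750.25

EV(A) = 0.68 × 12200 + 0.07 × 3200 + 0.25 × 5800 = 8296 + 224 + 1450 = 9970
EV(B) = 0.25 × 7000 + 0.5 × 10000 + 0.125 × 3900 + 0.125 × 16000 = 1750 + 5000 + 487.5 + 2000 = 9237.5
Overall = 0.7 × 9970 + 0.3 × 9237.5 = 6979 + 2771.25 = 9750.25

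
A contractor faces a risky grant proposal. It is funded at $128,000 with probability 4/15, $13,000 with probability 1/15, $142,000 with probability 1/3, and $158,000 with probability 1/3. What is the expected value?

$135,000

EV = 4/15 × 128000 + 1/15 × 13000 + 1/3 × 142000 + 1/3 × 158000 = 34133.3333 + 866.6667 + 47333.3333 + 52666.6667 = 135000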